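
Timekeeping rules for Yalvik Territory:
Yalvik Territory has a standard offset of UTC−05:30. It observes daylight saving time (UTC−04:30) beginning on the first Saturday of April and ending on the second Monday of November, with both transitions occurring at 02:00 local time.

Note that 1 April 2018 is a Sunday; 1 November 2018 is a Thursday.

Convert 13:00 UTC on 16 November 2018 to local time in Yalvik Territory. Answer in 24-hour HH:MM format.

07:30

1 April 2018 is a Sunday, so the first Saturday is April 7.
1 November 2018 is a Thursday, so the first Monday is November 5 and the second is November 12.
At the standard offset (UTC−05:30), 13:00 UTC − 5h30m = 07:30 Yalvik Territory standard time.
The standard-time date in Yalvik Territory, 16 November 2018, is outside the daylight-saving period (7 April – 12 November), so Yalvik Territory is on standard time, UTC−05:30.
13:00 UTC − 5h30m = 07:30 local.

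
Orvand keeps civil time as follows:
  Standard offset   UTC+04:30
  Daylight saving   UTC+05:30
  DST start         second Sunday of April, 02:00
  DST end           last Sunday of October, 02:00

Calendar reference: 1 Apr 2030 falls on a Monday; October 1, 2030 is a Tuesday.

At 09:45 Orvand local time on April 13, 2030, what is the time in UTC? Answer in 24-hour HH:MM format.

1 April 2030 is a Monday, so the first Sunday is April 7 and the second is April 14.
1 October 2030 is a Tuesday, so Sundays fall on 6, 13, 20, 27; the last is October 27.
April 13, 2030 is outside the daylight-saving period (14 April – 27 October), so Orvand is on standard time, UTC+04:30.
09:45 local − 4h30m = 05:15 UTC.

05:15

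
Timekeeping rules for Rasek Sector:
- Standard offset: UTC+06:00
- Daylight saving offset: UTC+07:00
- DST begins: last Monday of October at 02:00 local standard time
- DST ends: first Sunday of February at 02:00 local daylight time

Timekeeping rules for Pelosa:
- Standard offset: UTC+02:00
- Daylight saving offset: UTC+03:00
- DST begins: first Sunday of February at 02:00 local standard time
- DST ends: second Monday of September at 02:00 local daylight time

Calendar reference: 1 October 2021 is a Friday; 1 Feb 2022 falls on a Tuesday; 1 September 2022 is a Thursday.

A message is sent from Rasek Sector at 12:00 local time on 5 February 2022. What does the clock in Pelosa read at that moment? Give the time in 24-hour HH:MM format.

07:00

1 October 2021 is a Friday, so Mondays fall on 4, 11, 18, 25; the last is October 25.
1 February 2022 is a Tuesday, so the first Sunday is February 6.
5 February 2022 lies within the daylight-saving period (25 October 2021 – 6 February 2022), so Rasek Sector is on daylight time, UTC+07:00.
12:00 Rasek Sector − 7h = 05:00 UTC.
1 February 2022 is a Tuesday, so the first Sunday is February 6.
1 September 2022 is a Thursday, so the first Monday is September 5 and the second is September 12.
At the standard offset (UTC+02:00), 05:00 UTC + 2h = 07:00 Pelosa standard time.
Daylight saving runs 6 February – 12 September; the standard-time date in Pelosa, 5 February 2022, is outside that window, so Pelosa is on standard time at UTC+02:00.
05:00 UTC + 2h = 07:00 Pelosa.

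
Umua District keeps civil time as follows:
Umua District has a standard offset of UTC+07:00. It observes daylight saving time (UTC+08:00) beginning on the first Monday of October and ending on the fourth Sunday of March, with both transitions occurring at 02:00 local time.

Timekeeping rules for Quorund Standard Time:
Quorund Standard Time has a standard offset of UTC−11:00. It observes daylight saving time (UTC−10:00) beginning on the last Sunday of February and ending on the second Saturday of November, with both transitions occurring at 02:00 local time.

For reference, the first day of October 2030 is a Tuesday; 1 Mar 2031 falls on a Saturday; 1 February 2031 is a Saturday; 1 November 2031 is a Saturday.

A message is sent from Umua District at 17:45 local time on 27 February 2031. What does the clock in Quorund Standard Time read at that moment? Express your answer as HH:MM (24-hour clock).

23:45

1 October 2030 is a Tuesday, so the first Monday is October 7.
1 March 2031 is a Saturday, so the first Sunday is March 2 and the fourth is March 23.
27 February 2031 lies within the daylight-saving period (7 October 2030 – 23 March 2031), so Umua District is on daylight time, UTC+08:00.
17:45 Umua District − 8h = 09:45 UTC.
1 February 2031 is a Saturday, so Sundays fall on 2, 9, 16, 23; the last is February 23.
1 November 2031 is a Saturday, so the first Saturday is November 1 and the second is November 8.
At the standard offset (UTC−11:00), 09:45 UTC − 11h = 22:45 Quorund Standard Time standard time (rolling into the previous day, 26 February 2031).
The standard-time date in Quorund Standard Time, 26 February 2031, lies within the daylight-saving period (23 February – 8 November), so Quorund Standard Time is on daylight time, UTC−10:00.
09:45 UTC − 10h = 23:45 Quorund Standard Time (rolling into the previous day, 26 February 2031).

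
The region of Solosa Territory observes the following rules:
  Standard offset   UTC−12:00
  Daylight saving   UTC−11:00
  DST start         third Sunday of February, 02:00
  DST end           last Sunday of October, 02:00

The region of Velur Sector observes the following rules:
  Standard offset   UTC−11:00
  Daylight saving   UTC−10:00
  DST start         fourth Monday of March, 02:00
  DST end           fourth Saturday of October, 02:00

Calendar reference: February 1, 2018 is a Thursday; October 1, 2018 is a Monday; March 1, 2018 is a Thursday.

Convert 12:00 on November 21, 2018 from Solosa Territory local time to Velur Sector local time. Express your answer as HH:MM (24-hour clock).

1 February 2018 is a Thursday, so the first Sunday is February 4 and the third is February 18.
1 October 2018 is a Monday, so Sundays fall on 7, 14, 21, 28; the last is October 28.
Daylight saving runs 18 February – 28 October; November 21, 2018 is outside that window, so Solosa Territory is on standard time at UTC−12:00.
12:00 Solosa Territory + 12h = 00:00 UTC (rolling into the next day, 22 November 2018).
1 March 2018 is a Thursday, so the first Monday is March 5 and the fourth is March 26.
1 October 2018 is a Monday, so the first Saturday is October 6 and the fourth is October 27.
At the standard offset (UTC−11:00), 00:00 UTC − 11h = 13:00 Velur Sector standard time (rolling into the previous day, 21 November 2018).
Daylight saving runs 26 March – 27 October; the standard-time date in Velur Sector, November 21, 2018, is outside that window, so Velur Sector is on standard time at UTC−11:00.
00:00 UTC − 11h = 13:00 Velur Sector (rolling into the previous day, 21 November 2018).

13:00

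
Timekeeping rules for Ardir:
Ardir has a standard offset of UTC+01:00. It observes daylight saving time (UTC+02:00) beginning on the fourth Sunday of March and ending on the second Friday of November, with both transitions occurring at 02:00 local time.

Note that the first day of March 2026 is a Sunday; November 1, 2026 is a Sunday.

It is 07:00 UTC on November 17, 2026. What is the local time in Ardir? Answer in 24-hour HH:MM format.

08:00

1 March 2026 is a Sunday, so the first Sunday is March 1 and the fourth is March 22.
1 November 2026 is a Sunday, so the first Friday is November 6 and the second is November 13.
At the standard offset (UTC+01:00), 07:00 UTC + 1h = 08:00 Ardir standard time.
The standard-time date in Ardir, November 17, 2026, is outside the daylight-saving period (22 March – 13 November), so Ardir is on standard time, UTC+01:00.
07:00 UTC + 1h = 08:00 local.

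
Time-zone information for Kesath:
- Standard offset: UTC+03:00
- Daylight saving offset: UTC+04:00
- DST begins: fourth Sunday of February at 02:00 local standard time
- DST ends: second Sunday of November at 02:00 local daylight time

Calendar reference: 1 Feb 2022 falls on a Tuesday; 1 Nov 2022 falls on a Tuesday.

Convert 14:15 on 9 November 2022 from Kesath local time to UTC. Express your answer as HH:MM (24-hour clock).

10:15

1 February 2022 is a Tuesday, so the first Sunday is February 6 and the fourth is February 27.
1 November 2022 is a Tuesday, so the first Sunday is November 6 and the second is November 13.
Daylight saving runs 27 February – 13 November; 9 November 2022 is inside that window, so Kesath is at UTC+04:00.
14:15 local − 4h = 10:15 UTC.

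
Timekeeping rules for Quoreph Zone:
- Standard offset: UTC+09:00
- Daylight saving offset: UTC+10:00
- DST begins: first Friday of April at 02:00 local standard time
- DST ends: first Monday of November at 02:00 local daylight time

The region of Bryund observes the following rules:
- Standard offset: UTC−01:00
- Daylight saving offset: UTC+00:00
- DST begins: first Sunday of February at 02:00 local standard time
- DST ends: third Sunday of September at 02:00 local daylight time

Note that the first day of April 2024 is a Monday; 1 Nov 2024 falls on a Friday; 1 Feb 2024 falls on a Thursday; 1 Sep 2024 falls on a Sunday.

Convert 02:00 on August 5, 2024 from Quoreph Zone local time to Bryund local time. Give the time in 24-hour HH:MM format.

16:00

1 April 2024 is a Monday, so the first Friday is April 5.
1 November 2024 is a Friday, so the first Monday is November 4.
August 5, 2024 falls between 5 April and 4 November, so daylight saving is in effect and Quoreph Zone is at UTC+10:00.
02:00 Quoreph Zone − 10h = 16:00 UTC (rolling into the previous day, 4 August 2024).
1 February 2024 is a Thursday, so the first Sunday is February 4.
1 September 2024 is a Sunday, so the first Sunday is September 1 and the third is September 15.
At the standard offset (UTC−01:00), 16:00 UTC − 1h = 15:00 Bryund standard time.
The standard-time date in Bryund, August 4, 2024, falls between 4 February and 15 September, so daylight saving is in effect and Bryund is at UTC+00:00.
16:00 UTC + 0h = 16:00 Bryund.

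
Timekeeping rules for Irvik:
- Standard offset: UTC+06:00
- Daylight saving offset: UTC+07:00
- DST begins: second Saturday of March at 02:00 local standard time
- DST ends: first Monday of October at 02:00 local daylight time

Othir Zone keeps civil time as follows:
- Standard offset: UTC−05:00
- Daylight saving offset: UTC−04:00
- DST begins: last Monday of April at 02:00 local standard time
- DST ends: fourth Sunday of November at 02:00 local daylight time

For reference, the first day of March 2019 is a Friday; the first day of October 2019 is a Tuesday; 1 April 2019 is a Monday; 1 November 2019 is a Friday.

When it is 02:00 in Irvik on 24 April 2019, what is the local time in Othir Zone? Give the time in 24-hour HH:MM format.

14:00

1 March 2019 is a Friday, so the first Saturday is March 2 and the second is March 9.
1 October 2019 is a Tuesday, so the first Monday is October 7.
24 April 2019 lies within the daylight-saving period (9 March – 7 October), so Irvik is on daylight time, UTC+07:00.
02:00 Irvik − 7h = 19:00 UTC (rolling into the previous day, 23 April 2019).
1 April 2019 is a Monday, so Mondays fall on 1, 8, 15, 22, 29; the last is April 29.
1 November 2019 is a Friday, so the first Sunday is November 3 and the fourth is November 24.
At the standard offset (UTC−05:00), 19:00 UTC − 5h = 14:00 Othir Zone standard time.
Daylight saving runs 29 April – 24 November; the standard-time date in Othir Zone, 23 April 2019, is outside that window, so Othir Zone is on standard time at UTC−05:00.
19:00 UTC − 5h = 14:00 Othir Zone.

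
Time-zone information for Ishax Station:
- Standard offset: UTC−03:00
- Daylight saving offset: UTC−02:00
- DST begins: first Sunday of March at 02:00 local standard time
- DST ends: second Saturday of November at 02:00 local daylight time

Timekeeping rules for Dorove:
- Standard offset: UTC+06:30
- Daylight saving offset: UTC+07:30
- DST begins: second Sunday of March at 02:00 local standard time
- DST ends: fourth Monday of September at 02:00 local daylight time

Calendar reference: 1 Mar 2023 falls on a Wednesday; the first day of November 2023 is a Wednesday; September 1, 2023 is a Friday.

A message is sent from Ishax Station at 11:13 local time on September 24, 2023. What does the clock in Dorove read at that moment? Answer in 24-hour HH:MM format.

1 March 2023 is a Wednesday, so the first Sunday is March 5.
1 November 2023 is a Wednesday, so the first Saturday is November 4 and the second is November 11.
Daylight saving runs 5 March – 11 November; September 24, 2023 is inside that window, so Ishax Station is at UTC−02:00.
11:13 Ishax Station + 2h = 13:13 UTC.
1 March 2023 is a Wednesday, so the first Sunday is March 5 and the second is March 12.
1 September 2023 is a Friday, so the first Monday is September 4 and the fourth is September 25.
At the standard offset (UTC+06:30), 13:13 UTC + 6h30m = 19:43 Dorove standard time.
Daylight saving runs 12 March – 25 September; the standard-time date in Dorove, September 24, 2023, is inside that window, so Dorove is at UTC+07:30.
13:13 UTC + 7h30m = 20:43 Dorove.

20:43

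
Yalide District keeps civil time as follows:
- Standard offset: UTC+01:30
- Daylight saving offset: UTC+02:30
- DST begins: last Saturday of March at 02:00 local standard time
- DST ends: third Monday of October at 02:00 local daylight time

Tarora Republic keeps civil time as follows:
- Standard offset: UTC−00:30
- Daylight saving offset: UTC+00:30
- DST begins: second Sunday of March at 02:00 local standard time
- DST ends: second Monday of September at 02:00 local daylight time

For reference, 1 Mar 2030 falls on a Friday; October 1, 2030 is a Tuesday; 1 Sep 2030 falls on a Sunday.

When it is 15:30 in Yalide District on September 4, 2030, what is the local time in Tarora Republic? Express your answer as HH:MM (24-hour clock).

13:30

1 March 2030 is a Friday, so Saturdays fall on 2, 9, 16, 23, 30; the last is March 30.
1 October 2030 is a Tuesday, so the first Monday is October 7 and the third is October 21.
September 4, 2030 lies within the daylight-saving period (30 March – 21 October), so Yalide District is on daylight time, UTC+02:30.
15:30 Yalide District − 2h30m = 13:00 UTC.
1 March 2030 is a Friday, so the first Sunday is March 3 and the second is March 10.
1 September 2030 is a Sunday, so the first Monday is September 2 and the second is September 9.
At the standard offset (UTC−00:30), 13:00 UTC − 0h30m = 12:30 Tarora Republic standard time.
The standard-time date in Tarora Republic, September 4, 2030, falls between 10 March and 9 September, so daylight saving is in effect and Tarora Republic is at UTC+00:30.
13:00 UTC + 0h30m = 13:30 Tarora Republic.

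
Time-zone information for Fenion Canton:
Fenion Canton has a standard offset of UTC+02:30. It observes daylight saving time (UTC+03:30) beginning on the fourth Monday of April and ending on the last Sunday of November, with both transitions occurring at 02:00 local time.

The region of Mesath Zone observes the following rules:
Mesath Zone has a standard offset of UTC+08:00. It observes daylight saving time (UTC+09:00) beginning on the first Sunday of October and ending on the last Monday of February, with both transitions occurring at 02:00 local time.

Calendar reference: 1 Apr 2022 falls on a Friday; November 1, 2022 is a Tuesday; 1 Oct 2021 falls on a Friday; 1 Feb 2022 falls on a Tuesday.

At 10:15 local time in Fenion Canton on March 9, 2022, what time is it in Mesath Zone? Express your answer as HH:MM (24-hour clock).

1 April 2022 is a Friday, so the first Monday is April 4 and the fourth is April 25.
1 November 2022 is a Tuesday, so Sundays fall on 6, 13, 20, 27; the last is November 27.
March 9, 2022 does not fall between 25 April and 27 November, so daylight saving is not in effect and Fenion Canton is at UTC+02:30.
10:15 Fenion Canton − 2h30m = 07:45 UTC.
1 October 2021 is a Friday, so the first Sunday is October 3.
1 February 2022 is a Tuesday, so Mondays fall on 7, 14, 21, 28; the last is February 28.
At the standard offset (UTC+08:00), 07:45 UTC + 8h = 15:45 Mesath Zone standard time.
The standard-time date in Mesath Zone, March 9, 2022, does not fall between 3 October 2021 and 28 February 2022, so daylight saving is not in effect and Mesath Zone is at UTC+08:00.
07:45 UTC + 8h = 15:45 Mesath Zone.

15:45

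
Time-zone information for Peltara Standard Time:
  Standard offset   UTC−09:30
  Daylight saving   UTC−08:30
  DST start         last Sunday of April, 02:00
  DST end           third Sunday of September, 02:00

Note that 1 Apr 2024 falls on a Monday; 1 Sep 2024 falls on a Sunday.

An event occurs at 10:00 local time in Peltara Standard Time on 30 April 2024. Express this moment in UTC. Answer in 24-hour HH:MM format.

1 April 2024 is a Monday, so Sundays fall on 7, 14, 21, 28; the last is April 28.
1 September 2024 is a Sunday, so the first Sunday is September 1 and the third is September 15.
30 April 2024 lies within the daylight-saving period (28 April – 15 September), so Peltara Standard Time is on daylight time, UTC−08:30.
10:00 local + 8h30m = 18:30 UTC.

18:30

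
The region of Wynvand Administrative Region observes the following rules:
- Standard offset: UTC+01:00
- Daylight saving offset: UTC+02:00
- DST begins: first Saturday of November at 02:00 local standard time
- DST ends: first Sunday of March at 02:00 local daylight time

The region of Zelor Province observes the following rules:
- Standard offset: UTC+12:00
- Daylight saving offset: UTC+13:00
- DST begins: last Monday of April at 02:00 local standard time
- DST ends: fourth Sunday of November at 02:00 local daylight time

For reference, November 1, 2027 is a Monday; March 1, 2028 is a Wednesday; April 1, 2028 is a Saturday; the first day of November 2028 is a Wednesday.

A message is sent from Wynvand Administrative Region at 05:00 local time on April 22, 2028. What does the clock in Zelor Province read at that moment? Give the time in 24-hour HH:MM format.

16:00

1 November 2027 is a Monday, so the first Saturday is November 6.
1 March 2028 is a Wednesday, so the first Sunday is March 5.
April 22, 2028 is outside the daylight-saving period (6 November 2027 – 5 March 2028), so Wynvand Administrative Region is on standard time, UTC+01:00.
05:00 Wynvand Administrative Region − 1h = 04:00 UTC.
1 April 2028 is a Saturday, so Mondays fall on 3, 10, 17, 24; the last is April 24.
1 November 2028 is a Wednesday, so the first Sunday is November 5 and the fourth is November 26.
At the standard offset (UTC+12:00), 04:00 UTC + 12h = 16:00 Zelor Province standard time.
Daylight saving runs 24 April – 26 November; the standard-time date in Zelor Province, April 22, 2028, is outside that window, so Zelor Province is on standard time at UTC+12:00.
04:00 UTC + 12h = 16:00 Zelor Province.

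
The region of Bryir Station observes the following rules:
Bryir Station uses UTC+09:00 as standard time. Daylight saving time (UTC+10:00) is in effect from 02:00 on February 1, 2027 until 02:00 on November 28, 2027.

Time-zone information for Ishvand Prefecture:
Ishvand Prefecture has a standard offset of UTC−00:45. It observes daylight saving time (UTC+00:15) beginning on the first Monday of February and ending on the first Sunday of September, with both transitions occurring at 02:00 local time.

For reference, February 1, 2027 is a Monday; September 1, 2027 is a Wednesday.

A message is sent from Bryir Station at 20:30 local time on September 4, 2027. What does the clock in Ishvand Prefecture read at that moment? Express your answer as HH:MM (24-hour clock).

10:45

September 4, 2027 falls between 1 February and 28 November, so daylight saving is in effect and Bryir Station is at UTC+10:00.
20:30 Bryir Station − 10h = 10:30 UTC.
1 February 2027 is a Monday, so the first Monday is February 1.
1 September 2027 is a Wednesday, so the first Sunday is September 5.
At the standard offset (UTC−00:45), 10:30 UTC − 0h45m = 09:45 Ishvand Prefecture standard time.
The standard-time date in Ishvand Prefecture, September 4, 2027, lies within the daylight-saving period (1 February – 5 September), so Ishvand Prefecture is on daylight time, UTC+00:15.
10:30 UTC + 0h15m = 10:45 Ishvand Prefecture.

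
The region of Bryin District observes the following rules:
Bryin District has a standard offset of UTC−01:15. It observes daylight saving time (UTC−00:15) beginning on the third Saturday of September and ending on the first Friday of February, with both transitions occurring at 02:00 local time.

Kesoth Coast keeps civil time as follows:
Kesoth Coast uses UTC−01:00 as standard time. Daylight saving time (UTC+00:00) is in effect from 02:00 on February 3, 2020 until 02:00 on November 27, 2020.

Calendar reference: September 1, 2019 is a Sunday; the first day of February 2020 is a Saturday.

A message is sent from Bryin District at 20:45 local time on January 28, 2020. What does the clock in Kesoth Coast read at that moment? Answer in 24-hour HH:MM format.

20:00

1 September 2019 is a Sunday, so the first Saturday is September 7 and the third is September 21.
1 February 2020 is a Saturday, so the first Friday is February 7.
January 28, 2020 falls between 21 September 2019 and 7 February 2020, so daylight saving is in effect and Bryin District is at UTC−00:15.
20:45 Bryin District + 0h15m = 21:00 UTC.
At the standard offset (UTC−01:00), 21:00 UTC − 1h = 20:00 Kesoth Coast standard time.
Daylight saving runs 3 February – 27 November; the standard-time date in Kesoth Coast, January 28, 2020, is outside that window, so Kesoth Coast is on standard time at UTC−01:00.
21:00 UTC − 1h = 20:00 Kesoth Coast.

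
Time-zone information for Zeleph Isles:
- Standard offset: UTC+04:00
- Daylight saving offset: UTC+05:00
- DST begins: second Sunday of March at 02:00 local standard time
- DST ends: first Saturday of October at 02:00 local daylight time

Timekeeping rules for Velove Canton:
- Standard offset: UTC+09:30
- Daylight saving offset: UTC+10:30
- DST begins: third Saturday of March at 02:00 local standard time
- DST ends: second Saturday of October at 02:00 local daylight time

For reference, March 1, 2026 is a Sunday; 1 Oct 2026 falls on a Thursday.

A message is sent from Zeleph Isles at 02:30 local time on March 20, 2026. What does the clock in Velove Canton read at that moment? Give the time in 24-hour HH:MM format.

07:00

1 March 2026 is a Sunday, so the first Sunday is March 1 and the second is March 8.
1 October 2026 is a Thursday, so the first Saturday is October 3.
March 20, 2026 lies within the daylight-saving period (8 March – 3 October), so Zeleph Isles is on daylight time, UTC+05:00.
02:30 Zeleph Isles − 5h = 21:30 UTC (rolling into the previous day, 19 March 2026).
1 March 2026 is a Sunday, so the first Saturday is March 7 and the third is March 21.
1 October 2026 is a Thursday, so the first Saturday is October 3 and the second is October 10.
At the standard offset (UTC+09:30), 21:30 UTC + 9h30m = 07:00 Velove Canton standard time (rolling into the next day, 20 March 2026).
Daylight saving runs 21 March – 10 October; the standard-time date in Velove Canton, March 20, 2026, is outside that window, so Velove Canton is on standard time at UTC+09:30.
21:30 UTC + 9h30m = 07:00 Velove Canton (rolling into the next day, 20 March 2026).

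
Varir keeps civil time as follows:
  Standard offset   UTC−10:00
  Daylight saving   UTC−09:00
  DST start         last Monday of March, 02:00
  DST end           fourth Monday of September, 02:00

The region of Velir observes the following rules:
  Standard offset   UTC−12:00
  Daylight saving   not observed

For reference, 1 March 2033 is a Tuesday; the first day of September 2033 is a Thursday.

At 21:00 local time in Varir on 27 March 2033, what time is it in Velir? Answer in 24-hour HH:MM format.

19:00

1 March 2033 is a Tuesday, so Mondays fall on 7, 14, 21, 28; the last is March 28.
1 September 2033 is a Thursday, so the first Monday is September 5 and the fourth is September 26.
27 March 2033 does not fall between 28 March and 26 September, so daylight saving is not in effect and Varir is at UTC−10:00.
21:00 Varir + 10h = 07:00 UTC (rolling into the next day, 28 March 2033).
Velir stays on UTC−12:00 all year.
07:00 UTC − 12h = 19:00 Velir (rolling into the previous day, 27 March 2033).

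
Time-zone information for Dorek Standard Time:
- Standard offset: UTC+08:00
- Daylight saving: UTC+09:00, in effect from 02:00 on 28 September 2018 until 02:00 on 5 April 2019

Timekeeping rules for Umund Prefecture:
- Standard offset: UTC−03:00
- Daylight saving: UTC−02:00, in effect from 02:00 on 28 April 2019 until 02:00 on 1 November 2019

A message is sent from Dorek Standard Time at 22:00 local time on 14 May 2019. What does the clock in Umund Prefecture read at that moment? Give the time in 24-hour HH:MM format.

14 May 2019 is outside the daylight-saving period (28 September 2018 – 5 April 2019), so Dorek Standard Time is on standard time, UTC+08:00.
22:00 Dorek Standard Time − 8h = 14:00 UTC.
At the standard offset (UTC−03:00), 14:00 UTC − 3h = 11:00 Umund Prefecture standard time.
The standard-time date in Umund Prefecture, 14 May 2019, lies within the daylight-saving period (28 April – 1 November), so Umund Prefecture is on daylight time, UTC−02:00.
14:00 UTC − 2h = 12:00 Umund Prefecture.

12:00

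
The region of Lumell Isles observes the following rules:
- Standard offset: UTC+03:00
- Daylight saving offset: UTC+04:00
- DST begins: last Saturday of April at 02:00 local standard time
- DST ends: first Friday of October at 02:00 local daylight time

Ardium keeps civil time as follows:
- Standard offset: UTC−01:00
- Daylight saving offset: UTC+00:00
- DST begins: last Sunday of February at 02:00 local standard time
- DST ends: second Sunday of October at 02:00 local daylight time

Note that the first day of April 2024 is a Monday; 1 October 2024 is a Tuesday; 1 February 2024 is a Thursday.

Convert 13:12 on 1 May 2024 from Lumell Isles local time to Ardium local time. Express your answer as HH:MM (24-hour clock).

09:12

1 April 2024 is a Monday, so Saturdays fall on 6, 13, 20, 27; the last is April 27.
1 October 2024 is a Tuesday, so the first Friday is October 4.
Daylight saving runs 27 April – 4 October; 1 May 2024 is inside that window, so Lumell Isles is at UTC+04:00.
13:12 Lumell Isles − 4h = 09:12 UTC.
1 February 2024 is a Thursday, so Sundays fall on 4, 11, 18, 25; the last is February 25.
1 October 2024 is a Tuesday, so the first Sunday is October 6 and the second is October 13.
At the standard offset (UTC−01:00), 09:12 UTC − 1h = 08:12 Ardium standard time.
Daylight saving runs 25 February – 13 October; the standard-time date in Ardium, 1 May 2024, is inside that window, so Ardium is at UTC+00:00.
09:12 UTC + 0h = 09:12 Ardium.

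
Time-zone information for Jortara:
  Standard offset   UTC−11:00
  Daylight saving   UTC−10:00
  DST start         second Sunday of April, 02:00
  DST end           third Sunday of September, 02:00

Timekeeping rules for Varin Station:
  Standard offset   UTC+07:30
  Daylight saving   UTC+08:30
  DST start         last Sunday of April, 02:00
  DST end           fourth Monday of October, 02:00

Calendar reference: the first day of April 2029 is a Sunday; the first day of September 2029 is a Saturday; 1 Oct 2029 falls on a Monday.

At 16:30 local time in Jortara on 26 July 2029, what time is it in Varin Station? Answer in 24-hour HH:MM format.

1 April 2029 is a Sunday, so the first Sunday is April 1 and the second is April 8.
1 September 2029 is a Saturday, so the first Sunday is September 2 and the third is September 16.
26 July 2029 lies within the daylight-saving period (8 April – 16 September), so Jortara is on daylight time, UTC−10:00.
16:30 Jortara + 10h = 02:30 UTC (rolling into the next day, 27 July 2029).
1 April 2029 is a Sunday, so Sundays fall on 1, 8, 15, 22, 29; the last is April 29.
1 October 2029 is a Monday, so the first Monday is October 1 and the fourth is October 22.
At the standard offset (UTC+07:30), 02:30 UTC + 7h30m = 10:00 Varin Station standard time.
The standard-time date in Varin Station, 27 July 2029, lies within the daylight-saving period (29 April – 22 October), so Varin Station is on daylight time, UTC+08:30.
02:30 UTC + 8h30m = 11:00 Varin Station.

11:00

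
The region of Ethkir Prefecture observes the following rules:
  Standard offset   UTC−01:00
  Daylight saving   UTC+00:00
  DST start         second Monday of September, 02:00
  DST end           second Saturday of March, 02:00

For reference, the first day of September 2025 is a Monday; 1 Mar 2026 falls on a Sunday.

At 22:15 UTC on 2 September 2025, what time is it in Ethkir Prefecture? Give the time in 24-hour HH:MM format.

21:15

1 September 2025 is a Monday, so the first Monday is September 1 and the second is September 8.
1 March 2026 is a Sunday, so the first Saturday is March 7 and the second is March 14.
At the standard offset (UTC−01:00), 22:15 UTC − 1h = 21:15 Ethkir Prefecture standard time.
Daylight saving runs 8 September 2025 – 14 March 2026; the standard-time date in Ethkir Prefecture, 2 September 2025, is outside that window, so Ethkir Prefecture is on standard time at UTC−01:00.
22:15 UTC − 1h = 21:15 local.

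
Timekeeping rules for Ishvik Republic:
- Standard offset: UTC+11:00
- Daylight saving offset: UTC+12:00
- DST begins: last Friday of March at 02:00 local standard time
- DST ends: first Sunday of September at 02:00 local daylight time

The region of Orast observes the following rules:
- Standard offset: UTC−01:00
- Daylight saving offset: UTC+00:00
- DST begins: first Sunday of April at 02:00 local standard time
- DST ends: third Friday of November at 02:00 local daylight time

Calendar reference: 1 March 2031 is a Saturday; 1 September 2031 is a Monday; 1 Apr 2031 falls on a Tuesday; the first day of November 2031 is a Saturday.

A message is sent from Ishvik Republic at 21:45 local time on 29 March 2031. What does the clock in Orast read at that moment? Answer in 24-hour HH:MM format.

08:45

1 March 2031 is a Saturday, so Fridays fall on 7, 14, 21, 28; the last is March 28.
1 September 2031 is a Monday, so the first Sunday is September 7.
Daylight saving runs 28 March – 7 September; 29 March 2031 is inside that window, so Ishvik Republic is at UTC+12:00.
21:45 Ishvik Republic − 12h = 09:45 UTC.
1 April 2031 is a Tuesday, so the first Sunday is April 6.
1 November 2031 is a Saturday, so the first Friday is November 7 and the third is November 21.
At the standard offset (UTC−01:00), 09:45 UTC − 1h = 08:45 Orast standard time.
Daylight saving runs 6 April – 21 November; the standard-time date in Orast, 29 March 2031, is outside that window, so Orast is on standard time at UTC−01:00.
09:45 UTC − 1h = 08:45 Orast.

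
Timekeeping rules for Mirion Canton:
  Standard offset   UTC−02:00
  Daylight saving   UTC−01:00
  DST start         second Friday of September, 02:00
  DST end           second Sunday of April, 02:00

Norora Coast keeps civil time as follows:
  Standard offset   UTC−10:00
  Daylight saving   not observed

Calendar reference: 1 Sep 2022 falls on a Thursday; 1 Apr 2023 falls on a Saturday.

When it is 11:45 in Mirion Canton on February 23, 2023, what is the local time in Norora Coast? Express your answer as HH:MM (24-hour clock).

02:45

1 September 2022 is a Thursday, so the first Friday is September 2 and the second is September 9.
1 April 2023 is a Saturday, so the first Sunday is April 2 and the second is April 9.
February 23, 2023 lies within the daylight-saving period (9 September 2022 – 9 April 2023), so Mirion Canton is on daylight time, UTC−01:00.
11:45 Mirion Canton + 1h = 12:45 UTC.
Norora Coast has no daylight saving, so its offset is UTC−10:00 year-round.
12:45 UTC − 10h = 02:45 Norora Coast.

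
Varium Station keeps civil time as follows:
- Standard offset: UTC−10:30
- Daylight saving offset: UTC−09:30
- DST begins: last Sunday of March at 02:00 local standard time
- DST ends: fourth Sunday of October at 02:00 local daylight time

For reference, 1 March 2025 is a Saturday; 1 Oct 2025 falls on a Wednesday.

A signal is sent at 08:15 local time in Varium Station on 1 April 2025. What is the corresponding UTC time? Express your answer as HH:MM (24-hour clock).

1 March 2025 is a Saturday, so Sundays fall on 2, 9, 16, 23, 30; the last is March 30.
1 October 2025 is a Wednesday, so the first Sunday is October 5 and the fourth is October 26.
1 April 2025 falls between 30 March and 26 October, so daylight saving is in effect and Varium Station is at UTC−09:30.
08:15 local + 9h30m = 17:45 UTC.

17:45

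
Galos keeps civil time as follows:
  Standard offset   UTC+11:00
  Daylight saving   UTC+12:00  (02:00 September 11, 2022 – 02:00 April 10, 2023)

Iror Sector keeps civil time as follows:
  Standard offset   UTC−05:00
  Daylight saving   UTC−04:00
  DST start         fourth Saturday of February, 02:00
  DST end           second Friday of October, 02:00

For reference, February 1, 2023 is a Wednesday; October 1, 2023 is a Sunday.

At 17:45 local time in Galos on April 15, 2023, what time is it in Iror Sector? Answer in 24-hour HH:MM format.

Daylight saving runs 11 September 2022 – 10 April 2023; April 15, 2023 is outside that window, so Galos is on standard time at UTC+11:00.
17:45 Galos − 11h = 06:45 UTC.
1 February 2023 is a Wednesday, so the first Saturday is February 4 and the fourth is February 25.
1 October 2023 is a Sunday, so the first Friday is October 6 and the second is October 13.
At the standard offset (UTC−05:00), 06:45 UTC − 5h = 01:45 Iror Sector standard time.
Daylight saving runs 25 February – 13 October; the standard-time date in Iror Sector, April 15, 2023, is inside that window, so Iror Sector is at UTC−04:00.
06:45 UTC − 4h = 02:45 Iror Sector.

02:45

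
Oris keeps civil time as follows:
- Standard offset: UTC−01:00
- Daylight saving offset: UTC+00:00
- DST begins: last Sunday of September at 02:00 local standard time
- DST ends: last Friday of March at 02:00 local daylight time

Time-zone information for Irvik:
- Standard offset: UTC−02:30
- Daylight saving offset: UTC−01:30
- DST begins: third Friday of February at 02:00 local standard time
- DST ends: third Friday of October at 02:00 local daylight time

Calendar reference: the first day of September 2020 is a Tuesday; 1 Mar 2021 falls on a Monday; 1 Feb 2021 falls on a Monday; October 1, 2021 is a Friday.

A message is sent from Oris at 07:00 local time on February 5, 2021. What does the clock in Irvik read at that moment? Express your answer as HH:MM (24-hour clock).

04:30

1 September 2020 is a Tuesday, so Sundays fall on 6, 13, 20, 27; the last is September 27.
1 March 2021 is a Monday, so Fridays fall on 5, 12, 19, 26; the last is March 26.
February 5, 2021 falls between 27 September 2020 and 26 March 2021, so daylight saving is in effect and Oris is at UTC+00:00.
07:00 Oris − 0h = 07:00 UTC.
1 February 2021 is a Monday, so the first Friday is February 5 and the third is February 19.
1 October 2021 is a Friday, so the first Friday is October 1 and the third is October 15.
At the standard offset (UTC−02:30), 07:00 UTC − 2h30m = 04:30 Irvik standard time.
The standard-time date in Irvik, February 5, 2021, does not fall between 19 February and 15 October, so daylight saving is not in effect and Irvik is at UTC−02:30.
07:00 UTC − 2h30m = 04:30 Irvik.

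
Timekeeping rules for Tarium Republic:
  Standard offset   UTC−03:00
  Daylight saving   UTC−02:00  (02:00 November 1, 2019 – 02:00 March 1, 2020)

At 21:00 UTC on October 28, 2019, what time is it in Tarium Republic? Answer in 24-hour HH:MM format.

18:00

At the standard offset (UTC−03:00), 21:00 UTC − 3h = 18:00 Tarium Republic standard time.
The standard-time date in Tarium Republic, October 28, 2019, does not fall between 1 November 2019 and 1 March 2020, so daylight saving is not in effect and Tarium Republic is at UTC−03:00.
21:00 UTC − 3h = 18:00 local.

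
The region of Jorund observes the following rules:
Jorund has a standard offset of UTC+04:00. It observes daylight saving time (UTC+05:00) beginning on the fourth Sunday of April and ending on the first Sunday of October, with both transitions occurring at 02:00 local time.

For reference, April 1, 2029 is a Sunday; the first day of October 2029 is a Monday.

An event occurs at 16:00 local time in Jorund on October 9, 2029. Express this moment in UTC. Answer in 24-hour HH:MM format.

1 April 2029 is a Sunday, so the first Sunday is April 1 and the fourth is April 22.
1 October 2029 is a Monday, so the first Sunday is October 7.
Daylight saving runs 22 April – 7 October; October 9, 2029 is outside that window, so Jorund is on standard time at UTC+04:00.
16:00 local − 4h = 12:00 UTC.

12:00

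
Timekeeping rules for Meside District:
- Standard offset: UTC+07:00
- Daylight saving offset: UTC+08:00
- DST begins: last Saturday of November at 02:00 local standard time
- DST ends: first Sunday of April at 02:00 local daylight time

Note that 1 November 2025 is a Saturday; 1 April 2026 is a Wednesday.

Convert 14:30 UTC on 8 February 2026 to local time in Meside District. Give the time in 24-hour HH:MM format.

22:30

1 November 2025 is a Saturday, so Saturdays fall on 1, 8, 15, 22, 29; the last is November 29.
1 April 2026 is a Wednesday, so the first Sunday is April 5.
At the standard offset (UTC+07:00), 14:30 UTC + 7h = 21:30 Meside District standard time.
Daylight saving runs 29 November 2025 – 5 April 2026; the standard-time date in Meside District, 8 February 2026, is inside that window, so Meside District is at UTC+08:00.
14:30 UTC + 8h = 22:30 local.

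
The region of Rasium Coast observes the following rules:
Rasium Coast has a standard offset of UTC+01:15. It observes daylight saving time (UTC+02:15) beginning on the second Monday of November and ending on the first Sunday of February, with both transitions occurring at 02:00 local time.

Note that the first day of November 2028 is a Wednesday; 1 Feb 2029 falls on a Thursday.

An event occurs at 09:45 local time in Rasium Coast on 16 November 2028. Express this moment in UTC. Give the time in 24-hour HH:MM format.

07:30

1 November 2028 is a Wednesday, so the first Monday is November 6 and the second is November 13.
1 February 2029 is a Thursday, so the first Sunday is February 4.
16 November 2028 lies within the daylight-saving period (13 November 2028 – 4 February 2029), so Rasium Coast is on daylight time, UTC+02:15.
09:45 local − 2h15m = 07:30 UTC.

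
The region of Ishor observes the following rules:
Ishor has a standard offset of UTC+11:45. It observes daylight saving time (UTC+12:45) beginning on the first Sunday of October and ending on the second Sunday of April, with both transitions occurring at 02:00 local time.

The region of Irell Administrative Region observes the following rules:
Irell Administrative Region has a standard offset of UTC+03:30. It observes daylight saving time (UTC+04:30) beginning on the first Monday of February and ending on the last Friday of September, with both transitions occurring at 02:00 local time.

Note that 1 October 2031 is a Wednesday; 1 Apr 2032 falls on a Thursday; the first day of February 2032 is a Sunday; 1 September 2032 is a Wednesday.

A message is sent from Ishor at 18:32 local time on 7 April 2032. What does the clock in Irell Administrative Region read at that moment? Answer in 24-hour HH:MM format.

10:17

1 October 2031 is a Wednesday, so the first Sunday is October 5.
1 April 2032 is a Thursday, so the first Sunday is April 4 and the second is April 11.
7 April 2032 falls between 5 October 2031 and 11 April 2032, so daylight saving is in effect and Ishor is at UTC+12:45.
18:32 Ishor − 12h45m = 05:47 UTC.
1 February 2032 is a Sunday, so the first Monday is February 2.
1 September 2032 is a Wednesday, so Fridays fall on 3, 10, 17, 24; the last is September 24.
At the standard offset (UTC+03:30), 05:47 UTC + 3h30m = 09:17 Irell Administrative Region standard time.
Daylight saving runs 2 February – 24 September; the standard-time date in Irell Administrative Region, 7 April 2032, is inside that window, so Irell Administrative Region is at UTC+04:30.
05:47 UTC + 4h30m = 10:17 Irell Administrative Region.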